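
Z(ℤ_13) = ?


Z(G) = {g ∈ G | gx = xg for all x ∈ G}
ℤ_13 is abelian, so Z(G) = G

Z(ℤ_13) = ℤ_13


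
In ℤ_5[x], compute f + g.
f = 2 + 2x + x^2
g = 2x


Add coefficients mod 5:
x^0: 2 + 0 = 2 (mod 5)
x^1: 2 + 2 = 4 (mod 5)
x^2: 1 + 0 = 1 (mod 5)
Result: 2 + 4x + x^2

f + g = 2 + 4x + x^2


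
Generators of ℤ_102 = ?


g generates ℤ_n iff gcd(g,n) = 1
Prime factors of 102: 2, 3, 17
Generators are g ∈ {1,...,101} not divisible by any of these primes.
Generators: {1, 5, 7, 11, 13, 19, 23, 25, 29, 31, 35, 37, 41, 43, 47, 49, 53, 55, 59, 61, 65, 67, 71, 73, 77, 79, 83, 89, 91, 95, 97, 101}
Number of generators = φ(102) = 32

Generators of ℤ_102 = {1, 5, 7, 11, 13, 19, 23, 25, 29, 31, 35, 37, 41, 43, 47, 49, 53, 55, 59, 61, 65, 67, 71, 73, 77, 79, 83, 89, 91, 95, 97, 101}


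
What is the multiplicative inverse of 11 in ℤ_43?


Use the extended Euclidean algorithm to write 1 = 11·s + 43·t; then s mod 43 is the inverse.
Euclidean algorithm:
  11 = 0·43 + 11
  43 = 3·11 + 10
  11 = 1·10 + 1
  10 = 10·1 + 0
gcd(11,43) = 1
Back-substitution gives: 11·(4) + 43·(-1) = 1
So 11⁻¹ ≡ 4 ≡ 4 (mod 43)
Check: 11 × 4 = 44 ≡ 1 (mod 43) ✓

11⁻¹ ≡ 4 (mod 43)


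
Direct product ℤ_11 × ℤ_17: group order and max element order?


|ℤ_11 × ℤ_17| = 11 × 17 = 187
Max element order = lcm(11,17) = 187
Cyclic? Yes (gcd=1)

|ℤ_11×ℤ_17| = 187, max element order = 187


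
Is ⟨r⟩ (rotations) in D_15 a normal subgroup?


H = ⟨r⟩ (rotations) in D_15
The rotation subgroup ⟨r⟩ has index 2 in D_15, so it is normal

Yes, normal subgroup


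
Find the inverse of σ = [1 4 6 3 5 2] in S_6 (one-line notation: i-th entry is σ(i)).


To find σ⁻¹, swap domain and range:
σ(1) = 1 → σ⁻¹(1) = 1
σ(2) = 4 → σ⁻¹(4) = 2
σ(3) = 6 → σ⁻¹(6) = 3
σ(4) = 3 → σ⁻¹(3) = 4
σ(5) = 5 → σ⁻¹(5) = 5
σ(6) = 2 → σ⁻¹(2) = 6

σ⁻¹ = [1 6 4 2 5 3]


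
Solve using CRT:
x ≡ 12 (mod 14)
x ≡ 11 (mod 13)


m₁ = 14, m₂ = 13, gcd = 1, so CRT applies. M = m₁·m₂ = 182
Let M₁ = M/m₁ = 13, M₂ = M/m₂ = 14
Find y₁ ≡ M₁⁻¹ (mod m₁): 13⁻¹ ≡ 13 (mod 14)
Find y₂ ≡ M₂⁻¹ (mod m₂): 14⁻¹ ≡ 1 (mod 13)
x = a₁·M₁·y₁ + a₂·M₂·y₂ = 12·13·13 + 11·14·1 = 2182
Reduce mod 182: x ≡ 180
Check: 180 mod 14 = 12 ✓, 180 mod 13 = 11 ✓

x ≡ 180 (mod 182)


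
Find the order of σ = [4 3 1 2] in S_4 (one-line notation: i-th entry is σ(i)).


Cycle decomposition: (1 4 2 3)
Cycle lengths: 4
Order = lcm(4) = 4

ord(σ) = 4


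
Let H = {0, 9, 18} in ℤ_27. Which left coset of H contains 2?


2 + H = {2 + h (mod 27) : h ∈ H}
2+0=2, 2+9=11, 2+18=20

2 + H = {2, 11, 20}


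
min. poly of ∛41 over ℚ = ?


∛41 satisfies x³ - 41 = 0, irreducible over ℚ (no rational root; 41 is not a perfect cube)

Minimal polynomial: x³ - 41


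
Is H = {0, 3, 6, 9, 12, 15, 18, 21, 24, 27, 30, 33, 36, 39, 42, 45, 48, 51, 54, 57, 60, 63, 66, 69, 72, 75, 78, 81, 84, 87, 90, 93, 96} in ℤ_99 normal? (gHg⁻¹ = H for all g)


H = {0, 3, 6, 9, 12, 15, 18, 21, 24, 27, 30, 33, 36, 39, 42, 45, 48, 51, 54, 57, 60, 63, 66, 69, 72, 75, 78, 81, 84, 87, 90, 93, 96} in ℤ_99
ℤ_99 is abelian; every subgroup of an abelian group is normal

Yes, normal subgroup


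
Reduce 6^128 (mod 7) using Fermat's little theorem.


Fermat's little theorem: if p is prime and gcd(a,p)=1, then a^(p-1) ≡ 1 (mod p)
p = 7 is prime, gcd(6,7) = 1
Reduce exponent: 128 mod 6 = 2
So 6^128 ≡ 6^2 (mod 7)
6^2 mod 7 = 1

6^128 ≡ 1 (mod 7)


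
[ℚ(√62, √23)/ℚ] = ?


[ℚ(√62,√23):ℚ] = [ℚ(√62,√23):ℚ(√62)]·[ℚ(√62):ℚ] = 2·2 = 4

[ℚ(√62, √23)/ℚ] = 4


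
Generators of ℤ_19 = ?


g generates ℤ_n iff gcd(g,n) = 1
Prime factors of 19: 19
Generators are g ∈ {1,...,18} not divisible by any of these primes.
Generators: {1, 2, 3, 4, 5, 6, 7, 8, 9, 10, 11, 12, 13, 14, 15, 16, 17, 18}
Number of generators = φ(19) = 18

Generators of ℤ_19 = {1, 2, 3, 4, 5, 6, 7, 8, 9, 10, 11, 12, 13, 14, 15, 16, 17, 18}


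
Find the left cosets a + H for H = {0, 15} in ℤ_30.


H = {0, 15}, |H| = 2
Number of cosets = |G|/|H| = 30/2 = 15
0 + H = {0, 15}
1 + H = {1, 16}
2 + H = {2, 17}
3 + H = {3, 18}
4 + H = {4, 19}
5 + H = {5, 20}
6 + H = {6, 21}
7 + H = {7, 22}
8 + H = {8, 23}
9 + H = {9, 24}
10 + H = {10, 25}
11 + H = {11, 26}
12 + H = {12, 27}
13 + H = {13, 28}
14 + H = {14, 29}

Cosets: 0+H={0,15}; 1+H={1,16}; 2+H={2,17}; 3+H={3,18}; 4+H={4,19}; 5+H={5,20}; 6+H={6,21}; 7+H={7,22}; 8+H={8,23}; 9+H={9,24}; 10+H={10,25}; 11+H={11,26}; 12+H={12,27}; 13+H={13,28}; 14+H={14,29}


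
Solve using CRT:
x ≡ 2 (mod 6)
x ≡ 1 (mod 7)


m₁ = 6, m₂ = 7, gcd = 1, so CRT applies. M = m₁·m₂ = 42
Let M₁ = M/m₁ = 7, M₂ = M/m₂ = 6
Find y₁ ≡ M₁⁻¹ (mod m₁): 7⁻¹ ≡ 1 (mod 6)
Find y₂ ≡ M₂⁻¹ (mod m₂): 6⁻¹ ≡ 6 (mod 7)
x = a₁·M₁·y₁ + a₂·M₂·y₂ = 2·7·1 + 1·6·6 = 50
Reduce mod 42: x ≡ 8
Check: 8 mod 6 = 2 ✓, 8 mod 7 = 1 ✓

x ≡ 8 (mod 42)


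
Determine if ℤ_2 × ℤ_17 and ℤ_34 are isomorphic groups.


Comparing ℤ_2 × ℤ_17 and ℤ_34:
gcd(2,17) = 1, so ℤ_2 × ℤ_17 ≅ ℤ_34 (CRT)

Yes, ℤ_2 × ℤ_17 ≅ ℤ_34


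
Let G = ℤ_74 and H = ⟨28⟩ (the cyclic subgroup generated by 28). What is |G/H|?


|⟨28⟩| = n / gcd(28, 74) = 74 / 2 = 37
H is normal (ℤ_74 is abelian).
|G/H| = |G| / |H| = 74 / 37 = 2

|G/H| = 2


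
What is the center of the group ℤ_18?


Z(G) = {g ∈ G | gx = xg for all x ∈ G}
ℤ_18 is abelian, so Z(G) = G

Z(ℤ_18) = ℤ_18


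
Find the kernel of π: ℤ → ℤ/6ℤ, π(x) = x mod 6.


Kernel = preimage of identity
ker(π) = multiples of 6 = 6ℤ

ker(π) = 6ℤ


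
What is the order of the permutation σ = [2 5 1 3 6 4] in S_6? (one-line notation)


Cycle decomposition: (1 2 5 6 4 3)
Cycle lengths: 6
Order = lcm(6) = 6

ord(σ) = 6


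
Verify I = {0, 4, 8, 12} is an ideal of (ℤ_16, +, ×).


Check ideal conditions for I = {0, 4, 8, 12} in ℤ_16:
(1) I is an additive subgroup? Yes
(2) For r ∈ ℤ_16 and a ∈ I: r·a ∈ I? Yes

Yes, I is an ideal of ℤ_16


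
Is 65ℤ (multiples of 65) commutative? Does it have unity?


65ℤ is a commutative ring under +,× but has no multiplicative identity (1 ∉ 65ℤ); it has no zero divisors, but without unity it is not an integral domain
Commutative: Yes
Integral domain: No
Has unity: No

65ℤ (multiples of 65): Commutative=Yes, Unity=No


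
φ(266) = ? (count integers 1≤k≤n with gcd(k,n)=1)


Factor n: 266 = 2 × 7 × 19
φ(n) = n · ∏(1 - 1/p) over distinct primes p | n
φ(266) = 266 · (1 - 1/2) · (1 - 1/7) · (1 - 1/19) = 108

φ(266) = 108


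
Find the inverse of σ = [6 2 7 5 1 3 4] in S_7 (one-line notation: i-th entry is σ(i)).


To find σ⁻¹, swap domain and range:
σ(1) = 6 → σ⁻¹(6) = 1
σ(2) = 2 → σ⁻¹(2) = 2
σ(3) = 7 → σ⁻¹(7) = 3
σ(4) = 5 → σ⁻¹(5) = 4
σ(5) = 1 → σ⁻¹(1) = 5
σ(6) = 3 → σ⁻¹(3) = 6
σ(7) = 4 → σ⁻¹(4) = 7

σ⁻¹ = [5 2 6 7 4 1 3]


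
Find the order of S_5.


|S_n| = n! (number of permutations of n symbols)
|S_5| = 5! = 120

|S_5| = 120


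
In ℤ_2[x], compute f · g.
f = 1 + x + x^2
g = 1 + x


Expand and collect like terms; reduce coefficients mod 2:
x^0: 1·1 = 1 ≡ 1 (mod 2)
x^1: 1·1 + 1·1 = 2 ≡ 0 (mod 2)
x^2: 1·1 + 1·1 = 2 ≡ 0 (mod 2)
x^3: 1·1 = 1 ≡ 1 (mod 2)
Result: 1 + x^3

f · g = 1 + x^3


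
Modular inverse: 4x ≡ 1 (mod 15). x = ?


Use the extended Euclidean algorithm to write 1 = 4·s + 15·t; then s mod 15 is the inverse.
Euclidean algorithm:
  4 = 0·15 + 4
  15 = 3·4 + 3
  4 = 1·3 + 1
  3 = 3·1 + 0
gcd(4,15) = 1
Back-substitution gives: 4·(4) + 15·(-1) = 1
So 4⁻¹ ≡ 4 ≡ 4 (mod 15)
Check: 4 × 4 = 16 ≡ 1 (mod 15) ✓

4⁻¹ ≡ 4 (mod 15)


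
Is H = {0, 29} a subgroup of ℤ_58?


Subgroup test for H = {0, 29} in (ℤ_58, +):
(1) 0 ∈ H? Yes
(2) Closure: for all a,b ∈ H, (a+b) mod 58 ∈ H? Yes
(3) Inverses: for all a ∈ H, -a mod 58 ∈ H? Yes

Yes, H is a subgroup of ℤ_58


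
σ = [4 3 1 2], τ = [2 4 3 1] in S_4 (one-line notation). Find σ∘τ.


σ∘τ: apply τ first, then σ
1 →τ 2 →σ 3
2 →τ 4 →σ 2
3 →τ 3 →σ 1
4 →τ 1 →σ 4

σ∘τ = [3 2 1 4]


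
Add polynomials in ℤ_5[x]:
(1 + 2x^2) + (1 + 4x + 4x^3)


Add coefficients mod 5:
x^0: 1 + 1 = 2 (mod 5)
x^1: 0 + 4 = 4 (mod 5)
x^2: 2 + 0 = 2 (mod 5)
x^3: 0 + 4 = 4 (mod 5)
Result: 2 + 4x + 2x^2 + 4x^3

f + g = 2 + 4x + 2x^2 + 4x^3


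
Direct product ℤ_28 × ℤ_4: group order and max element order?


|ℤ_28 × ℤ_4| = 28 × 4 = 112
Max element order = lcm(28,4) = 28
Cyclic? No (gcd=4)

|ℤ_28×ℤ_4| = 112, max element order = 28


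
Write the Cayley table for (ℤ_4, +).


Elements: {0, 1, 2, 3}
Operation: addition mod 4
Entry (a, b) = (a + b) mod 4

Cayley table:
  | 0 | 1 | 2 | 3
0 | 0 | 1 | 2 | 3
1 | 1 | 2 | 3 | 0
2 | 2 | 3 | 0 | 1
3 | 3 | 0 | 1 | 2


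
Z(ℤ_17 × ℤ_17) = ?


Z(G) = {g ∈ G | gx = xg for all x ∈ G}
Direct product of abelian groups is abelian, so Z(G) = G

Z(ℤ_17 × ℤ_17) = ℤ_17 × ℤ_17


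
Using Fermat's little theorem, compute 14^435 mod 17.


Fermat's little theorem: if p is prime and gcd(a,p)=1, then a^(p-1) ≡ 1 (mod p)
p = 17 is prime, gcd(14,17) = 1
Reduce exponent: 435 mod 16 = 3
So 14^435 ≡ 14^3 (mod 17)
14^3 mod 17 = 7

14^435 ≡ 7 (mod 17)


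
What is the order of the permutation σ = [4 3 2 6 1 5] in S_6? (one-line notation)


Cycle decomposition: (1 4 6 5) (2 3)
Cycle lengths: 4, 2
Order = lcm(4, 2) = 4

ord(σ) = 4


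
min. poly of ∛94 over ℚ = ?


∛94 satisfies x³ - 94 = 0, irreducible over ℚ (no rational root; 94 is not a perfect cube)

Minimal polynomial: x³ - 94


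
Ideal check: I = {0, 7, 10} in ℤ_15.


Check ideal conditions for I = {0, 7, 10} in ℤ_15:
(1) I is an additive subgroup? No
(2) For r ∈ ℤ_15 and a ∈ I: r·a ∈ I? No  [counterexample: r=2, a=7, r·a mod 15 = 14 ∉ I]

No, I is not an ideal of ℤ_15


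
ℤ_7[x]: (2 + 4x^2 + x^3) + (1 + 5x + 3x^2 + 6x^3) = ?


Add coefficients mod 7:
x^0: 2 + 1 = 3 (mod 7)
x^1: 0 + 5 = 5 (mod 7)
x^2: 4 + 3 = 0 (mod 7)
x^3: 1 + 6 = 0 (mod 7)
Result: 3 + 5x

f + g = 3 + 5x


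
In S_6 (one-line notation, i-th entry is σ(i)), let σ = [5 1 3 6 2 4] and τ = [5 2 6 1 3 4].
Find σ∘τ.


σ∘τ: apply τ first, then σ
1 →τ 5 →σ 2
2 →τ 2 →σ 1
3 →τ 6 →σ 4
4 →τ 1 →σ 5
5 →τ 3 →σ 3
6 →τ 4 →σ 6

σ∘τ = [2 1 4 5 3 6]


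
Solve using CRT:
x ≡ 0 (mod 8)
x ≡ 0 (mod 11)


m₁ = 8, m₂ = 11, gcd = 1, so CRT applies. M = m₁·m₂ = 88
Let M₁ = M/m₁ = 11, M₂ = M/m₂ = 8
Find y₁ ≡ M₁⁻¹ (mod m₁): 11⁻¹ ≡ 3 (mod 8)
Find y₂ ≡ M₂⁻¹ (mod m₂): 8⁻¹ ≡ 7 (mod 11)
x = a₁·M₁·y₁ + a₂·M₂·y₂ = 0·11·3 + 0·8·7 = 0
Reduce mod 88: x ≡ 0
Check: 0 mod 8 = 0 ✓, 0 mod 11 = 0 ✓

x ≡ 0 (mod 88)


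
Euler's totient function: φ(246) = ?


Factor n: 246 = 2 × 3 × 41
φ(n) = n · ∏(1 - 1/p) over distinct primes p | n
φ(246) = 246 · (1 - 1/2) · (1 - 1/3) · (1 - 1/41) = 80

φ(246) = 80


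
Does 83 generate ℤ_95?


g generates ℤ_n iff gcd(g, n) = 1
gcd(83, 95) = 1
Since gcd = 1, 83 is a generator.

Yes, 83 generates ℤ_95


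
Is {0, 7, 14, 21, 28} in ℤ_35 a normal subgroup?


H = {0, 7, 14, 21, 28} in ℤ_35
ℤ_35 is abelian; every subgroup of an abelian group is normal

Yes, normal subgroup


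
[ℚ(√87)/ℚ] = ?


√87 has minimal polynomial x² - 87 (irreducible over ℚ since 87 is squarefree)

[ℚ(√87)/ℚ] = 2


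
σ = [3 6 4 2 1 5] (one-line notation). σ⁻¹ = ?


To find σ⁻¹, swap domain and range:
σ(1) = 3 → σ⁻¹(3) = 1
σ(2) = 6 → σ⁻¹(6) = 2
σ(3) = 4 → σ⁻¹(4) = 3
σ(4) = 2 → σ⁻¹(2) = 4
σ(5) = 1 → σ⁻¹(1) = 5
σ(6) = 5 → σ⁻¹(5) = 6

σ⁻¹ = [5 4 1 3 6 2]


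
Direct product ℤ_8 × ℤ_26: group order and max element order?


|ℤ_8 × ℤ_26| = 8 × 26 = 208
Max element order = lcm(8,26) = 104
Cyclic? No (gcd=2)

|ℤ_8×ℤ_26| = 208, max element order = 104


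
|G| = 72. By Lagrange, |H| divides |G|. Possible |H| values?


Lagrange's theorem: |H| divides |G|
|G| = 72
Divisors of 72: 1, 2, 3, 4, 6, 8, 9, 12, 18, 24, 36, 72

Possible subgroup orders: {1, 2, 3, 4, 6, 8, 9, 12, 18, 24, 36, 72}


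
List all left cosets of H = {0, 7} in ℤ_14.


H = {0, 7}, |H| = 2
Number of cosets = |G|/|H| = 14/2 = 7
0 + H = {0, 7}
1 + H = {1, 8}
2 + H = {2, 9}
3 + H = {3, 10}
4 + H = {4, 11}
5 + H = {5, 12}
6 + H = {6, 13}

Cosets: 0+H={0,7}; 1+H={1,8}; 2+H={2,9}; 3+H={3,10}; 4+H={4,11}; 5+H={5,12}; 6+H={6,13}


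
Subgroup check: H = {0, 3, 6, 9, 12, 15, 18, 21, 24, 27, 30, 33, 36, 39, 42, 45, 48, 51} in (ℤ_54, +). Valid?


Subgroup test for H = {0, 3, 6, 9, 12, 15, 18, 21, 24, 27, 30, 33, 36, 39, 42, 45, 48, 51} in (ℤ_54, +):
(1) 0 ∈ H? Yes
(2) Closure: for all a,b ∈ H, (a+b) mod 54 ∈ H? Yes
(3) Inverses: for all a ∈ H, -a mod 54 ∈ H? Yes

Yes, H is a subgroup of ℤ_54


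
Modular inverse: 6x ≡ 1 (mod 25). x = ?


Use the extended Euclidean algorithm to write 1 = 6·s + 25·t; then s mod 25 is the inverse.
Euclidean algorithm:
  6 = 0·25 + 6
  25 = 4·6 + 1
  6 = 6·1 + 0
gcd(6,25) = 1
Back-substitution gives: 6·(-4) + 25·(1) = 1
So 6⁻¹ ≡ -4 ≡ 21 (mod 25)
Check: 6 × 21 = 126 ≡ 1 (mod 25) ✓

6⁻¹ ≡ 21 (mod 25)


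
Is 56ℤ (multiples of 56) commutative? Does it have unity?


56ℤ is a commutative ring under +,× but has no multiplicative identity (1 ∉ 56ℤ); it has no zero divisors, but without unity it is not an integral domain
Commutative: Yes
Integral domain: No
Has unity: No

56ℤ (multiples of 56): Commutative=Yes, Unity=No


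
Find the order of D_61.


|D_n| = 2n (n rotations and n reflections)
|D_61| = 2×61 = 122

|D_61| = 122


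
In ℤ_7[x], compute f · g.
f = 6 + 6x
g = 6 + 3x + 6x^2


Expand and collect like terms; reduce coefficients mod 7:
x^0: 6·6 = 36 ≡ 1 (mod 7)
x^1: 6·3 + 6·6 = 54 ≡ 5 (mod 7)
x^2: 6·6 + 6·3 = 54 ≡ 5 (mod 7)
x^3: 6·6 = 36 ≡ 1 (mod 7)
Result: 1 + 5x + 5x^2 + x^3

f · g = 1 + 5x + 5x^2 + x^3


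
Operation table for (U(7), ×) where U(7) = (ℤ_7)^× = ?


Elements: {1, 2, 3, 4, 5, 6}
Operation: multiplication mod 7
Entry (a, b) = (a × b) mod 7

Cayley table:
  | 1 | 2 | 3 | 4 | 5 | 6
1 | 1 | 2 | 3 | 4 | 5 | 6
2 | 2 | 4 | 6 | 1 | 3 | 5
3 | 3 | 6 | 2 | 5 | 1 | 4
4 | 4 | 1 | 5 | 2 | 6 | 3
5 | 5 | 3 | 1 | 6 | 4 | 2
6 | 6 | 5 | 4 | 3 | 2 | 1


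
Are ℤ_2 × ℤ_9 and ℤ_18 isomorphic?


Comparing ℤ_2 × ℤ_9 and ℤ_18:
gcd(2,9) = 1, so ℤ_2 × ℤ_9 ≅ ℤ_18 (CRT)

Yes, ℤ_2 × ℤ_9 ≅ ℤ_18


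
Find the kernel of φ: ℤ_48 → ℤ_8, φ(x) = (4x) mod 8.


Kernel = preimage of identity
ker(φ) = {x ∈ ℤ_48 : 4x ≡ 0 (mod 8)}. Since 8 | 48, φ is well-defined. The kernel is the cyclic subgroup ⟨2⟩ of ℤ_48 (order 24), i.e. {0, 2, 4, 6, 8, 10, 12, 14, 16, 18, 20, 22, 24, 26, 28, 30, 32, 34, 36, 38, 40, 42, 44, 46}

ker(φ) = {0, 2, 4, 6, 8, 10, 12, 14, 16, 18, 20, 22, 24, 26, 28, 30, 32, 34, 36, 38, 40, 42, 44, 46}


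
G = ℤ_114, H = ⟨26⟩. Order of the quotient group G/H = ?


|⟨26⟩| = n / gcd(26, 114) = 114 / 2 = 57
H is normal (ℤ_114 is abelian).
|G/H| = |G| / |H| = 114 / 57 = 2

|G/H| = 2


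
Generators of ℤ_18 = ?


g generates ℤ_n iff gcd(g,n) = 1
Prime factors of 18: 2, 3
Generators are g ∈ {1,...,17} not divisible by any of these primes.
Generators: {1, 5, 7, 11, 13, 17}
Number of generators = φ(18) = 6

Generators of ℤ_18 = {1, 5, 7, 11, 13, 17}


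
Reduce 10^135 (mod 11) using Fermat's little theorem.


Fermat's little theorem: if p is prime and gcd(a,p)=1, then a^(p-1) ≡ 1 (mod p)
p = 11 is prime, gcd(10,11) = 1
Reduce exponent: 135 mod 10 = 5
So 10^135 ≡ 10^5 (mod 11)
10^5 mod 11 = 10

10^135 ≡ 10 (mod 11)


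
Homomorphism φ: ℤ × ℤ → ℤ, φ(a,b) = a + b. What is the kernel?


Kernel = preimage of identity
ker(φ) = {(a,b) ∈ ℤ² | a+b = 0} = {(a,-a) | a ∈ ℤ}

ker(φ) = {(a,-a) | a ∈ ℤ}


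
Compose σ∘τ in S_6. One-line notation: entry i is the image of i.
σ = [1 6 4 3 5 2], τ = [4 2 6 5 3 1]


σ∘τ: apply τ first, then σ
1 →τ 4 →σ 3
2 →τ 2 →σ 6
3 →τ 6 →σ 2
4 →τ 5 →σ 5
5 →τ 3 →σ 4
6 →τ 1 →σ 1

σ∘τ = [3 6 2 5 4 1]


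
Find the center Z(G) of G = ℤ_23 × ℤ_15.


Z(G) = {g ∈ G | gx = xg for all x ∈ G}
Direct product of abelian groups is abelian, so Z(G) = G

Z(ℤ_23 × ℤ_15) = ℤ_23 × ℤ_15


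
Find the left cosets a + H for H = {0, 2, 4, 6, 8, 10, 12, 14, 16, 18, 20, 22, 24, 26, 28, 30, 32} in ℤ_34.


H = {0, 2, 4, 6, 8, 10, 12, 14, 16, 18, 20, 22, 24, 26, 28, 30, 32}, |H| = 17
Number of cosets = |G|/|H| = 34/17 = 2
0 + H = {0, 2, 4, 6, 8, 10, 12, 14, 16, 18, 20, 22, 24, 26, 28, 30, 32}
1 + H = {1, 3, 5, 7, 9, 11, 13, 15, 17, 19, 21, 23, 25, 27, 29, 31, 33}

Cosets: 0+H={0,2,4,6,8,10,12,14,16,18,20,22,24,26,28,30,32}; 1+H={1,3,5,7,9,11,13,15,17,19,21,23,25,27,29,31,33}


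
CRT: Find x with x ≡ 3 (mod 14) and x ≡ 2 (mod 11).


m₁ = 14, m₂ = 11, gcd = 1, so CRT applies. M = m₁·m₂ = 154
Let M₁ = M/m₁ = 11, M₂ = M/m₂ = 14
Find y₁ ≡ M₁⁻¹ (mod m₁): 11⁻¹ ≡ 9 (mod 14)
Find y₂ ≡ M₂⁻¹ (mod m₂): 14⁻¹ ≡ 4 (mod 11)
x = a₁·M₁·y₁ + a₂·M₂·y₂ = 3·11·9 + 2·14·4 = 409
Reduce mod 154: x ≡ 101
Check: 101 mod 14 = 3 ✓, 101 mod 11 = 2 ✓

x ≡ 101 (mod 154)


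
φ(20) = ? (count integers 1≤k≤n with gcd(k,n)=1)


φ(n) = count of k ∈ {1,...,n} with gcd(k,n)=1
Coprimes to 20: {1, 3, 7, 9, 11, 13, 17, 19}
Count: 8

φ(20) = 8


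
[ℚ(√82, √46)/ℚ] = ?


[ℚ(√82,√46):ℚ] = [ℚ(√82,√46):ℚ(√82)]·[ℚ(√82):ℚ] = 2·2 = 4

[ℚ(√82, √46)/ℚ] = 4


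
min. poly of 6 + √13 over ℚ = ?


Let α = 6 + √13. Then α - 6 = √13, so (α - 6)² = 13, giving α² - 12α + 23 = 0. Degree 2 and α ∉ ℚ, so this is the minimal polynomial.

Minimal polynomial: x² - 12x + 23


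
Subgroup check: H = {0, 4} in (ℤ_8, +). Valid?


Subgroup test for H = {0, 4} in (ℤ_8, +):
(1) 0 ∈ H? Yes
(2) Closure: for all a,b ∈ H, (a+b) mod 8 ∈ H? Yes
(3) Inverses: for all a ∈ H, -a mod 8 ∈ H? Yes

Yes, H is a subgroup of ℤ_8


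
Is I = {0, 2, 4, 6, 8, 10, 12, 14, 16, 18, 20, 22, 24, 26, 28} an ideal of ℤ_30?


Check ideal conditions for I = {0, 2, 4, 6, 8, 10, 12, 14, 16, 18, 20, 22, 24, 26, 28} in ℤ_30:
(1) I is an additive subgroup? Yes
(2) For r ∈ ℤ_30 and a ∈ I: r·a ∈ I? Yes

Yes, I is an ideal of ℤ_30


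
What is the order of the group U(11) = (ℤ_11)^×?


U(n) is the group of units mod n; |U(n)| = φ(n)
|U(11)| = φ(11) = 10

|U(11) = (ℤ_11)^×| = 10


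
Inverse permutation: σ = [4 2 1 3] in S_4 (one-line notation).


To find σ⁻¹, swap domain and range:
σ(1) = 4 → σ⁻¹(4) = 1
σ(2) = 2 → σ⁻¹(2) = 2
σ(3) = 1 → σ⁻¹(1) = 3
σ(4) = 3 → σ⁻¹(3) = 4

σ⁻¹ = [3 2 4 1]


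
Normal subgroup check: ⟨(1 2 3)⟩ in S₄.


H = ⟨(1 2 3)⟩ in S₄
(1 4)(1 2 3)(1 4)⁻¹ = (4 2 3) ∉ ⟨(1 2 3)⟩

No, not a normal subgroup


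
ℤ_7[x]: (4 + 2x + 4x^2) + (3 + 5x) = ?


Add coefficients mod 7:
x^0: 4 + 3 = 0 (mod 7)
x^1: 2 + 5 = 0 (mod 7)
x^2: 4 + 0 = 4 (mod 7)
Result: 4x^2

f + g = 4x^2


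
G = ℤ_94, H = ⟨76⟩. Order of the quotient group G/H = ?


|⟨76⟩| = n / gcd(76, 94) = 94 / 2 = 47
H is normal (ℤ_94 is abelian).
|G/H| = |G| / |H| = 94 / 47 = 2

|G/H| = 2


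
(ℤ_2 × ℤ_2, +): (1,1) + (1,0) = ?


Operation: componentwise addition mod (2, 2)
(1,1) + (1,0) = ((a₁+b₁) mod 2, (a₂+b₂) mod 2) with a = (1,1), b = (1,0)

(1,1) + (1,0) = (0,1)


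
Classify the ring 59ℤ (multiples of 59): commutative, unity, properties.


59ℤ is a commutative ring under +,× but has no multiplicative identity (1 ∉ 59ℤ); it has no zero divisors, but without unity it is not an integral domain
Commutative: Yes
Integral domain: No
Has unity: No

59ℤ (multiples of 59): Commutative=Yes, Unity=No


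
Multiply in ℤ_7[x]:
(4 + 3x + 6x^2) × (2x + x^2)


Expand and collect like terms; reduce coefficients mod 7:
x^0: 4·0 = 0 ≡ 0 (mod 7)
x^1: 4·2 + 3·0 = 8 ≡ 1 (mod 7)
x^2: 4·1 + 3·2 + 6·0 = 10 ≡ 3 (mod 7)
x^3: 3·1 + 6·2 = 15 ≡ 1 (mod 7)
x^4: 6·1 = 6 ≡ 6 (mod 7)
Result: x + 3x^2 + x^3 + 6x^4

f · g = x + 3x^2 + x^3 + 6x^4


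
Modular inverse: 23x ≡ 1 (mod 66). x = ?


Use the extended Euclidean algorithm to write 1 = 23·s + 66·t; then s mod 66 is the inverse.
Euclidean algorithm:
  23 = 0·66 + 23
  66 = 2·23 + 20
  23 = 1·20 + 3
  20 = 6·3 + 2
  3 = 1·2 + 1
  2 = 2·1 + 0
gcd(23,66) = 1
Back-substitution gives: 23·(23) + 66·(-8) = 1
So 23⁻¹ ≡ 23 ≡ 23 (mod 66)
Check: 23 × 23 = 529 ≡ 1 (mod 66) ✓

23⁻¹ ≡ 23 (mod 66)


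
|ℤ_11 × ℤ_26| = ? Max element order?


|ℤ_11 × ℤ_26| = 11 × 26 = 286
Max element order = lcm(11,26) = 286
Cyclic? Yes (gcd=1)

|ℤ_11×ℤ_26| = 286, max element order = 286


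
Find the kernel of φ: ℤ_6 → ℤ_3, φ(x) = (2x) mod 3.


Kernel = preimage of identity
ker(φ) = {x ∈ ℤ_6 : 2x ≡ 0 (mod 3)}. Since 3 | 6, φ is well-defined. The kernel is the cyclic subgroup ⟨3⟩ of ℤ_6 (order 2), i.e. {0, 3}

ker(φ) = {0, 3}


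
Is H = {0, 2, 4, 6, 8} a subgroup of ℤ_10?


Subgroup test for H = {0, 2, 4, 6, 8} in (ℤ_10, +):
(1) 0 ∈ H? Yes
(2) Closure: for all a,b ∈ H, (a+b) mod 10 ∈ H? Yes
(3) Inverses: for all a ∈ H, -a mod 10 ∈ H? Yes

Yes, H is a subgroup of ℤ_10


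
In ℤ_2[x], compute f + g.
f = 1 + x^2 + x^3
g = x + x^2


Add coefficients mod 2:
x^0: 1 + 0 = 1 (mod 2)
x^1: 0 + 1 = 1 (mod 2)
x^2: 1 + 1 = 0 (mod 2)
x^3: 1 + 0 = 1 (mod 2)
Result: 1 + x + x^3

f + g = 1 + x + x^3


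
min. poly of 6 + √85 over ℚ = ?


Let α = 6 + √85. Then α - 6 = √85, so (α - 6)² = 85, giving α² - 12α - 49 = 0. Degree 2 and α ∉ ℚ, so this is the minimal polynomial.

Minimal polynomial: x² - 12x - 49


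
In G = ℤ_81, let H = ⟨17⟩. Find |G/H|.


|⟨17⟩| = n / gcd(17, 81) = 81 / 1 = 81
H is normal (ℤ_81 is abelian).
|G/H| = |G| / |H| = 81 / 81 = 1

|G/H| = 1


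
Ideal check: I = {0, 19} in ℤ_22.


Check ideal conditions for I = {0, 19} in ℤ_22:
(1) I is an additive subgroup? No
(2) For r ∈ ℤ_22 and a ∈ I: r·a ∈ I? No  [counterexample: r=2, a=19, r·a mod 22 = 16 ∉ I]

No, I is not an ideal of ℤ_22


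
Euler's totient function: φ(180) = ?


Factor n: 180 = 2^2 × 3^2 × 5
φ(n) = n · ∏(1 - 1/p) over distinct primes p | n
φ(180) = 180 · (1 - 1/2) · (1 - 1/3) · (1 - 1/5) = 48

φ(180) = 48


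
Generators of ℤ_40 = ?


g generates ℤ_n iff gcd(g,n) = 1
Prime factors of 40: 2, 5
Generators are g ∈ {1,...,39} not divisible by any of these primes.
Generators: {1, 3, 7, 9, 11, 13, 17, 19, 21, 23, 27, 29, 31, 33, 37, 39}
Number of generators = φ(40) = 16

Generators of ℤ_40 = {1, 3, 7, 9, 11, 13, 17, 19, 21, 23, 27, 29, 31, 33, 37, 39}


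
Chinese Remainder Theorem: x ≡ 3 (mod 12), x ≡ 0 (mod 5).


m₁ = 12, m₂ = 5, gcd = 1, so CRT applies. M = m₁·m₂ = 60
Let M₁ = M/m₁ = 5, M₂ = M/m₂ = 12
Find y₁ ≡ M₁⁻¹ (mod m₁): 5⁻¹ ≡ 5 (mod 12)
Find y₂ ≡ M₂⁻¹ (mod m₂): 12⁻¹ ≡ 3 (mod 5)
x = a₁·M₁·y₁ + a₂·M₂·y₂ = 3·5·5 + 0·12·3 = 75
Reduce mod 60: x ≡ 15
Check: 15 mod 12 = 3 ✓, 15 mod 5 = 0 ✓

x ≡ 15 (mod 60)


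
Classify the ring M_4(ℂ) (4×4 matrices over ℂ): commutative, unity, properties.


Matrix multiplication is non-commutative for n ≥ 2; the identity matrix I is the unity; singular matrices give zero divisors, so not an integral domain
Commutative: No
Integral domain: No
Has unity: Yes

M_4(ℂ) (4×4 matrices over ℂ): Commutative=No, Unity=Yes


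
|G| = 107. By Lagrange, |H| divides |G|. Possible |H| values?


Lagrange's theorem: |H| divides |G|
|G| = 107
Divisors of 107: 1, 107

Possible subgroup orders: {1, 107}


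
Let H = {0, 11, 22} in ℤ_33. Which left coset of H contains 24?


24 + H = {24 + h (mod 33) : h ∈ H}
24+0=24, 24+11=2, 24+22=13
24 + H = {2, 13, 24} = 2 + H

24 + H = {2, 13, 24}


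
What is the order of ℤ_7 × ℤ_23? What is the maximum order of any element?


|ℤ_7 × ℤ_23| = 7 × 23 = 161
Max element order = lcm(7,23) = 161
Cyclic? Yes (gcd=1)

|ℤ_7×ℤ_23| = 161, max element order = 161


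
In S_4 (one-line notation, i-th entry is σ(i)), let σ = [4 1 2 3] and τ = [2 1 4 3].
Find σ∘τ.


σ∘τ: apply τ first, then σ
1 →τ 2 →σ 1
2 →τ 1 →σ 4
3 →τ 4 →σ 3
4 →τ 3 →σ 2

σ∘τ = [1 4 3 2]


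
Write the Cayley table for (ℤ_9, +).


Elements: {0, 1, 2, 3, 4, 5, 6, 7, 8}
Operation: addition mod 9
Entry (a, b) = (a + b) mod 9

Cayley table:
  | 0 | 1 | 2 | 3 | 4 | 5 | 6 | 7 | 8
0 | 0 | 1 | 2 | 3 | 4 | 5 | 6 | 7 | 8
1 | 1 | 2 | 3 | 4 | 5 | 6 | 7 | 8 | 0
2 | 2 | 3 | 4 | 5 | 6 | 7 | 8 | 0 | 1
3 | 3 | 4 | 5 | 6 | 7 | 8 | 0 | 1 | 2
4 | 4 | 5 | 6 | 7 | 8 | 0 | 1 | 2 | 3
5 | 5 | 6 | 7 | 8 | 0 | 1 | 2 | 3 | 4
6 | 6 | 7 | 8 | 0 | 1 | 2 | 3 | 4 | 5
7 | 7 | 8 | 0 | 1 | 2 | 3 | 4 | 5 | 6
8 | 8 | 0 | 1 | 2 | 3 | 4 | 5 | 6 | 7


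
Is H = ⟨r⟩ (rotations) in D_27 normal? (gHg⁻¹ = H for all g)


H = ⟨r⟩ (rotations) in D_27
The rotation subgroup ⟨r⟩ has index 2 in D_27, so it is normal

Yes, normal subgroup


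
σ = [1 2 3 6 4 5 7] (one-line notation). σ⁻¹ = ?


To find σ⁻¹, swap domain and range:
σ(1) = 1 → σ⁻¹(1) = 1
σ(2) = 2 → σ⁻¹(2) = 2
σ(3) = 3 → σ⁻¹(3) = 3
σ(4) = 6 → σ⁻¹(6) = 4
σ(5) = 4 → σ⁻¹(4) = 5
σ(6) = 5 → σ⁻¹(5) = 6
σ(7) = 7 → σ⁻¹(7) = 7

σ⁻¹ = [1 2 3 5 6 4 7]


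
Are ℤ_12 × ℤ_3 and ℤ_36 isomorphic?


Comparing ℤ_12 × ℤ_3 and ℤ_36:
gcd(12,3) = 3 ≠ 1. Max element order in ℤ_12×ℤ_3 is lcm(12,3) = 12 < 36, so it has no element of order 36

No, ℤ_12 × ℤ_3 ≇ ℤ_36


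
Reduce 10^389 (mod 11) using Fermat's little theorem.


Fermat's little theorem: if p is prime and gcd(a,p)=1, then a^(p-1) ≡ 1 (mod p)
p = 11 is prime, gcd(10,11) = 1
Reduce exponent: 389 mod 10 = 9
So 10^389 ≡ 10^9 (mod 11)
10^9 mod 11 = 10

10^389 ≡ 10 (mod 11)


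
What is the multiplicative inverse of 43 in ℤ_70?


Use the extended Euclidean algorithm to write 1 = 43·s + 70·t; then s mod 70 is the inverse.
Euclidean algorithm:
  43 = 0·70 + 43
  70 = 1·43 + 27
  43 = 1·27 + 16
  27 = 1·16 + 11
  16 = 1·11 + 5
  11 = 2·5 + 1
  5 = 5·1 + 0
gcd(43,70) = 1
Back-substitution gives: 43·(-13) + 70·(8) = 1
So 43⁻¹ ≡ -13 ≡ 57 (mod 70)
Check: 43 × 57 = 2451 ≡ 1 (mod 70) ✓

43⁻¹ ≡ 57 (mod 70)


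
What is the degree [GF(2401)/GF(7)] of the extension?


GF(2401) = GF(7^4), so the extension degree is 4

[GF(2401)/GF(7)] = 4


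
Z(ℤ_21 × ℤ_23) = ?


Z(G) = {g ∈ G | gx = xg for all x ∈ G}
Direct product of abelian groups is abelian, so Z(G) = G

Z(ℤ_21 × ℤ_23) = ℤ_21 × ℤ_23


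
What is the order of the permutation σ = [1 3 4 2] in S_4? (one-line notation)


Cycle decomposition: (2 3 4)
Cycle lengths: 3
Order = lcm(3) = 3

ord(σ) = 3


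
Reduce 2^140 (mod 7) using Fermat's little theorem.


Fermat's little theorem: if p is prime and gcd(a,p)=1, then a^(p-1) ≡ 1 (mod p)
p = 7 is prime, gcd(2,7) = 1
Reduce exponent: 140 mod 6 = 2
So 2^140 ≡ 2^2 (mod 7)
2^2 mod 7 = 4

2^140 ≡ 4 (mod 7)


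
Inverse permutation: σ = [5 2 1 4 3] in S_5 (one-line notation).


To find σ⁻¹, swap domain and range:
σ(1) = 5 → σ⁻¹(5) = 1
σ(2) = 2 → σ⁻¹(2) = 2
σ(3) = 1 → σ⁻¹(1) = 3
σ(4) = 4 → σ⁻¹(4) = 4
σ(5) = 3 → σ⁻¹(3) = 5

σ⁻¹ = [3 2 5 4 1]


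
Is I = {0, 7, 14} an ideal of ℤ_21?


Check ideal conditions for I = {0, 7, 14} in ℤ_21:
(1) I is an additive subgroup? Yes
(2) For r ∈ ℤ_21 and a ∈ I: r·a ∈ I? Yes

Yes, I is an ideal of ℤ_21


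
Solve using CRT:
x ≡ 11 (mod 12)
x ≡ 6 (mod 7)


m₁ = 12, m₂ = 7, gcd = 1, so CRT applies. M = m₁·m₂ = 84
Let M₁ = M/m₁ = 7, M₂ = M/m₂ = 12
Find y₁ ≡ M₁⁻¹ (mod m₁): 7⁻¹ ≡ 7 (mod 12)
Find y₂ ≡ M₂⁻¹ (mod m₂): 12⁻¹ ≡ 3 (mod 7)
x = a₁·M₁·y₁ + a₂·M₂·y₂ = 11·7·7 + 6·12·3 = 755
Reduce mod 84: x ≡ 83
Check: 83 mod 12 = 11 ✓, 83 mod 7 = 6 ✓

x ≡ 83 (mod 84)


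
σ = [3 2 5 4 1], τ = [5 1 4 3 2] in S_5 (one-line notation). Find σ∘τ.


σ∘τ: apply τ first, then σ
1 →τ 5 →σ 1
2 →τ 1 →σ 3
3 →τ 4 →σ 4
4 →τ 3 →σ 5
5 →τ 2 →σ 2

σ∘τ = [1 3 4 5 2]


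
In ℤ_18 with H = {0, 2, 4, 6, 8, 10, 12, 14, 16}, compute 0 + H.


0 + H = {0 + h (mod 18) : h ∈ H}
0+0=0, 0+2=2, 0+4=4, 0+6=6, 0+8=8, 0+10=10, 0+12=12, 0+14=14, 0+16=16

0 + H = {0, 2, 4, 6, 8, 10, 12, 14, 16}


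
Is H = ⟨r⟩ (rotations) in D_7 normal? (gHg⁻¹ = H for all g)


H = ⟨r⟩ (rotations) in D_7
The rotation subgroup ⟨r⟩ has index 2 in D_7, so it is normal

Yes, normal subgroup


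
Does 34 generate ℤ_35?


g generates ℤ_n iff gcd(g, n) = 1
gcd(34, 35) = 1
Since gcd = 1, 34 is a generator.

Yes, 34 generates ℤ_35


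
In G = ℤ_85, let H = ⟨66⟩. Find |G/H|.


|⟨66⟩| = n / gcd(66, 85) = 85 / 1 = 85
H is normal (ℤ_85 is abelian).
|G/H| = |G| / |H| = 85 / 85 = 1

|G/H| = 1


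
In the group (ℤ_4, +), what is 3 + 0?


Operation: addition mod 4
3 + 0 = (a + b) mod 4 with a = 3, b = 0

3 + 0 = 3


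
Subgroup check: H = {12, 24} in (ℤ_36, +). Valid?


Subgroup test for H = {12, 24} in (ℤ_36, +):
(1) 0 ∈ H? No
(2) Closure: for all a,b ∈ H, (a+b) mod 36 ∈ H? No  [counterexample: 12 + 24 = 0 ∉ H]
(3) Inverses: for all a ∈ H, -a mod 36 ∈ H? Yes

No, H is not a subgroup of ℤ_36


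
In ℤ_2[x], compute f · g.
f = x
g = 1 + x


Expand and collect like terms; reduce coefficients mod 2:
x^0: 0·1 = 0 ≡ 0 (mod 2)
x^1: 0·1 + 1·1 = 1 ≡ 1 (mod 2)
x^2: 1·1 = 1 ≡ 1 (mod 2)
Result: x + x^2

f · g = x + x^2


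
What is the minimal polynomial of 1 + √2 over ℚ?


Let α = 1 + √2. Then α - 1 = √2, so (α - 1)² = 2, giving α² - 2α - 1 = 0. Degree 2 and α ∉ ℚ, so this is the minimal polynomial.

Minimal polynomial: x² - 2x - 1


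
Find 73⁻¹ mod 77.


Use the extended Euclidean algorithm to write 1 = 73·s + 77·t; then s mod 77 is the inverse.
Euclidean algorithm:
  73 = 0·77 + 73
  77 = 1·73 + 4
  73 = 18·4 + 1
  4 = 4·1 + 0
gcd(73,77) = 1
Back-substitution gives: 73·(19) + 77·(-18) = 1
So 73⁻¹ ≡ 19 ≡ 19 (mod 77)
Check: 73 × 19 = 1387 ≡ 1 (mod 77) ✓

73⁻¹ ≡ 19 (mod 77)


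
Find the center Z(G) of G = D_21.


Z(G) = {g ∈ G | gx = xg for all x ∈ G}
For odd n, Z(D_n) = {e}: no nontrivial rotation commutes with all reflections

Z(D_21) = {e}


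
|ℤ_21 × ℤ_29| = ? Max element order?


|ℤ_21 × ℤ_29| = 21 × 29 = 609
Max element order = lcm(21,29) = 609
Cyclic? Yes (gcd=1)

|ℤ_21×ℤ_29| = 609, max element order = 609


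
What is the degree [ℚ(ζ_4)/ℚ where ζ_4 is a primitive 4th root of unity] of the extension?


[ℚ(ζ_n):ℚ] = deg Φ_n(x) = φ(n). Here φ(4) = 2

[ℚ(ζ_4)/ℚ where ζ_4 is a primitive 4th root of unity] = 2


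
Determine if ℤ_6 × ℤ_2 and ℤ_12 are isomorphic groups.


Comparing ℤ_6 × ℤ_2 and ℤ_12:
gcd(6,2) = 2 ≠ 1. Max element order in ℤ_6×ℤ_2 is lcm(6,2) = 6 < 12, so it has no element of order 12

No, ℤ_6 × ℤ_2 ≇ ℤ_12


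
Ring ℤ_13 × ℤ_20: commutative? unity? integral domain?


Direct product ring; commutative with unity (1,1); but (1,0)·(0,1) = (0,0) gives zero divisors, so not an integral domain
Commutative: Yes
Integral domain: No
Has unity: Yes

ℤ_13 × ℤ_20: Commutative=Yes, Unity=Yes


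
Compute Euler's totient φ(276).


Factor n: 276 = 2^2 × 3 × 23
φ(n) = n · ∏(1 - 1/p) over distinct primes p | n
φ(276) = 276 · (1 - 1/2) · (1 - 1/3) · (1 - 1/23) = 88

φ(276) = 88


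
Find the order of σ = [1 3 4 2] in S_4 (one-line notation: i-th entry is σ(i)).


Cycle decomposition: (2 3 4)
Cycle lengths: 3
Order = lcm(3) = 3

ord(σ) = 3


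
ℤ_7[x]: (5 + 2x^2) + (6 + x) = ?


Add coefficients mod 7:
x^0: 5 + 6 = 4 (mod 7)
x^1: 0 + 1 = 1 (mod 7)
x^2: 2 + 0 = 2 (mod 7)
Result: 4 + x + 2x^2

f + g = 4 + x + 2x^2


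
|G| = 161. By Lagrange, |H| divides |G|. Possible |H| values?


Lagrange's theorem: |H| divides |G|
|G| = 161
Divisors of 161: 1, 7, 23, 161

Possible subgroup orders: {1, 7, 23, 161}


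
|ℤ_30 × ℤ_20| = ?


|A × B| = |A| · |B|
|ℤ_30 × ℤ_20| = 30 × 20 = 600

|ℤ_30 × ℤ_20| = 600


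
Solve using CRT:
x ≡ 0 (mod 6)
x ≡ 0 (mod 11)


m₁ = 6, m₂ = 11, gcd = 1, so CRT applies. M = m₁·m₂ = 66
Let M₁ = M/m₁ = 11, M₂ = M/m₂ = 6
Find y₁ ≡ M₁⁻¹ (mod m₁): 11⁻¹ ≡ 5 (mod 6)
Find y₂ ≡ M₂⁻¹ (mod m₂): 6⁻¹ ≡ 2 (mod 11)
x = a₁·M₁·y₁ + a₂·M₂·y₂ = 0·11·5 + 0·6·2 = 0
Reduce mod 66: x ≡ 0
Check: 0 mod 6 = 0 ✓, 0 mod 11 = 0 ✓

x ≡ 0 (mod 66)


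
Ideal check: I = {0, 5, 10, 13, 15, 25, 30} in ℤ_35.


Check ideal conditions for I = {0, 5, 10, 13, 15, 25, 30} in ℤ_35:
(1) I is an additive subgroup? No
(2) For r ∈ ℤ_35 and a ∈ I: r·a ∈ I? No  [counterexample: r=2, a=10, r·a mod 35 = 20 ∉ I]

No, I is not an ideal of ℤ_35


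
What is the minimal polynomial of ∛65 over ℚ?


∛65 satisfies x³ - 65 = 0, irreducible over ℚ (no rational root; 65 is not a perfect cube)

Minimal polynomial: x³ - 65


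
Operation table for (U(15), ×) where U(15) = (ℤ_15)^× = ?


Elements: {1, 2, 4, 7, 8, 11, 13, 14}
Operation: multiplication mod 15
Entry (a, b) = (a × b) mod 15

Cayley table:
   |  1 |  2 |  4 |  7 |  8 | 11 | 13 | 14
 1 |  1 |  2 |  4 |  7 |  8 | 11 | 13 | 14
 2 |  2 |  4 |  8 | 14 |  1 |  7 | 11 | 13
 4 |  4 |  8 |  1 | 13 |  2 | 14 |  7 | 11
 7 |  7 | 14 | 13 |  4 | 11 |  2 |  1 |  8
 8 |  8 |  1 |  2 | 11 |  4 | 13 | 14 |  7
11 | 11 |  7 | 14 |  2 | 13 |  1 |  8 |  4
13 | 13 | 11 |  7 |  1 | 14 |  8 |  4 |  2
14 | 14 | 13 | 11 |  8 |  7 |  4 |  2 |  1


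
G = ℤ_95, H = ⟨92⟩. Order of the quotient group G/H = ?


|⟨92⟩| = n / gcd(92, 95) = 95 / 1 = 95
H is normal (ℤ_95 is abelian).
|G/H| = |G| / |H| = 95 / 95 = 1

|G/H| = 1


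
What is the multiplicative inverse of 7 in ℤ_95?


Use the extended Euclidean algorithm to write 1 = 7·s + 95·t; then s mod 95 is the inverse.
Euclidean algorithm:
  7 = 0·95 + 7
  95 = 13·7 + 4
  7 = 1·4 + 3
  4 = 1·3 + 1
  3 = 3·1 + 0
gcd(7,95) = 1
Back-substitution gives: 7·(-27) + 95·(2) = 1
So 7⁻¹ ≡ -27 ≡ 68 (mod 95)
Check: 7 × 68 = 476 ≡ 1 (mod 95) ✓

7⁻¹ ≡ 68 (mod 95)


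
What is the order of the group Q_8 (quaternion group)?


Q_8 = {±1, ±i, ±j, ±k}
|Q_8| = 8

|Q_8 (quaternion group)| = 8


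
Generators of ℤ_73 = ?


g generates ℤ_n iff gcd(g,n) = 1
Prime factors of 73: 73
Generators are g ∈ {1,...,72} not divisible by any of these primes.
Generators: {1, 2, 3, 4, 5, 6, 7, 8, 9, 10, 11, 12, 13, 14, 15, 16, 17, 18, 19, 20, 21, 22, 23, 24, 25, 26, 27, 28, 29, 30, 31, 32, 33, 34, 35, 36, 37, 38, 39, 40, 41, 42, 43, 44, 45, 46, 47, 48, 49, 50, 51, 52, 53, 54, 55, 56, 57, 58, 59, 60, 61, 62, 63, 64, 65, 66, 67, 68, 69, 70, 71, 72}
Number of generators = φ(73) = 72

Generators of ℤ_73 = {1, 2, 3, 4, 5, 6, 7, 8, 9, 10, 11, 12, 13, 14, 15, 16, 17, 18, 19, 20, 21, 22, 23, 24, 25, 26, 27, 28, 29, 30, 31, 32, 33, 34, 35, 36, 37, 38, 39, 40, 41, 42, 43, 44, 45, 46, 47, 48, 49, 50, 51, 52, 53, 54, 55, 56, 57, 58, 59, 60, 61, 62, 63, 64, 65, 66, 67, 68, 69, 70, 71, 72}


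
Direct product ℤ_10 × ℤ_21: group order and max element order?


|ℤ_10 × ℤ_21| = 10 × 21 = 210
Max element order = lcm(10,21) = 210
Cyclic? Yes (gcd=1)

|ℤ_10×ℤ_21| = 210, max element order = 210


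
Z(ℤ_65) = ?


Z(G) = {g ∈ G | gx = xg for all x ∈ G}
ℤ_65 is abelian, so Z(G) = G

Z(ℤ_65) = ℤ_65


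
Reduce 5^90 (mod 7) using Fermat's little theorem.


Fermat's little theorem: if p is prime and gcd(a,p)=1, then a^(p-1) ≡ 1 (mod p)
p = 7 is prime, gcd(5,7) = 1
Reduce exponent: 90 mod 6 = 0
So 5^90 ≡ 5^0 (mod 7)
5^0 = 1

5^90 ≡ 1 (mod 7)


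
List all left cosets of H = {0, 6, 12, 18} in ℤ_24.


H = {0, 6, 12, 18}, |H| = 4
Number of cosets = |G|/|H| = 24/4 = 6
0 + H = {0, 6, 12, 18}
1 + H = {1, 7, 13, 19}
2 + H = {2, 8, 14, 20}
3 + H = {3, 9, 15, 21}
4 + H = {4, 10, 16, 22}
5 + H = {5, 11, 17, 23}

Cosets: 0+H={0,6,12,18}; 1+H={1,7,13,19}; 2+H={2,8,14,20}; 3+H={3,9,15,21}; 4+H={4,10,16,22}; 5+H={5,11,17,23}


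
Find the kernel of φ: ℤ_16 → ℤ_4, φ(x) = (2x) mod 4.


Kernel = preimage of identity
ker(φ) = {x ∈ ℤ_16 : 2x ≡ 0 (mod 4)}. Since 4 | 16, φ is well-defined. The kernel is the cyclic subgroup ⟨2⟩ of ℤ_16 (order 8), i.e. {0, 2, 4, 6, 8, 10, 12, 14}

ker(φ) = {0, 2, 4, 6, 8, 10, 12, 14}


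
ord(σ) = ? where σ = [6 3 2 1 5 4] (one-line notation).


Cycle decomposition: (1 6 4) (2 3)
Cycle lengths: 3, 2
Order = lcm(3, 2) = 6

ord(σ) = 6


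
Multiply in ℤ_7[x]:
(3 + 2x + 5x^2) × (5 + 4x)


Expand and collect like terms; reduce coefficients mod 7:
x^0: 3·5 = 15 ≡ 1 (mod 7)
x^1: 3·4 + 2·5 = 22 ≡ 1 (mod 7)
x^2: 2·4 + 5·5 = 33 ≡ 5 (mod 7)
x^3: 5·4 = 20 ≡ 6 (mod 7)
Result: 1 + x + 5x^2 + 6x^3

f · g = 1 + x + 5x^2 + 6x^3


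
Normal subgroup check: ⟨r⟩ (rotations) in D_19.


H = ⟨r⟩ (rotations) in D_19
The rotation subgroup ⟨r⟩ has index 2 in D_19, so it is normal

Yes, normal subgroup


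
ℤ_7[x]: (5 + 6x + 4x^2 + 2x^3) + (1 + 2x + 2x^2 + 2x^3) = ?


Add coefficients mod 7:
x^0: 5 + 1 = 6 (mod 7)
x^1: 6 + 2 = 1 (mod 7)
x^2: 4 + 2 = 6 (mod 7)
x^3: 2 + 2 = 4 (mod 7)
Result: 6 + x + 6x^2 + 4x^3

f + g = 6 + x + 6x^2 + 4x^3


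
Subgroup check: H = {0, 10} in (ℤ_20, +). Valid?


Subgroup test for H = {0, 10} in (ℤ_20, +):
(1) 0 ∈ H? Yes
(2) Closure: for all a,b ∈ H, (a+b) mod 20 ∈ H? Yes
(3) Inverses: for all a ∈ H, -a mod 20 ∈ H? Yes

Yes, H is a subgroup of ℤ_20


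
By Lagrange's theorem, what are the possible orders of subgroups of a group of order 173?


Lagrange's theorem: |H| divides |G|
|G| = 173
Divisors of 173: 1, 173

Possible subgroup orders: {1, 173}


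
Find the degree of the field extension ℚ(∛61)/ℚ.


∛61 has minimal polynomial x³ - 61 (irreducible over ℚ since 61 is not a perfect cube)

[ℚ(∛61)/ℚ] = 3


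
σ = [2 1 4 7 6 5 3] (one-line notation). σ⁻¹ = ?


To find σ⁻¹, swap domain and range:
σ(1) = 2 → σ⁻¹(2) = 1
σ(2) = 1 → σ⁻¹(1) = 2
σ(3) = 4 → σ⁻¹(4) = 3
σ(4) = 7 → σ⁻¹(7) = 4
σ(5) = 6 → σ⁻¹(6) = 5
σ(6) = 5 → σ⁻¹(5) = 6
σ(7) = 3 → σ⁻¹(3) = 7

σ⁻¹ = [2 1 7 3 6 5 4]


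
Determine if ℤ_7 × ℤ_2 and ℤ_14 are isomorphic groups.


Comparing ℤ_7 × ℤ_2 and ℤ_14:
gcd(7,2) = 1, so ℤ_7 × ℤ_2 ≅ ℤ_14 (CRT)

Yes, ℤ_7 × ℤ_2 ≅ ℤ_14


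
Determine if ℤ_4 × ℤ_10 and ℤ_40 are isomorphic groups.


Comparing ℤ_4 × ℤ_10 and ℤ_40:
gcd(4,10) = 2 ≠ 1. Max element order in ℤ_4×ℤ_10 is lcm(4,10) = 20 < 40, so it has no element of order 40

No, ℤ_4 × ℤ_10 ≇ ℤ_40
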